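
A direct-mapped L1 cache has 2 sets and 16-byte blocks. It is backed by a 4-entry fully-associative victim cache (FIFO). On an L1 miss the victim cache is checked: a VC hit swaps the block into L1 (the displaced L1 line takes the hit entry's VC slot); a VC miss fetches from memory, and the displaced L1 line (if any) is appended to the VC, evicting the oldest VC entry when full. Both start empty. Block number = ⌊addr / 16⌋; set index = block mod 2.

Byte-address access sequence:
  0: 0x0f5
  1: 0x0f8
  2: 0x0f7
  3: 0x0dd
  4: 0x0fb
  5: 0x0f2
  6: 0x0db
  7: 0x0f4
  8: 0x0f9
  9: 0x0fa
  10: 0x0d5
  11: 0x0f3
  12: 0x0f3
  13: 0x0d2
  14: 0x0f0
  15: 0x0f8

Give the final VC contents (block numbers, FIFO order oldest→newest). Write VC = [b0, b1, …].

VC = [13]

  [0] addr=0xf5 blk=15 s=1: MISS | VC []
  [1] addr=0xf8 blk=15 s=1: L1-HIT | VC []
  [2] addr=0xf7 blk=15 s=1: L1-HIT | VC []
  [3] addr=0xdd blk=13 s=1: MISS | VC [15]
  [4] addr=0xfb blk=15 s=1: VC-HIT | VC [13]
  [5] addr=0xf2 blk=15 s=1: L1-HIT | VC [13]
  [6] addr=0xdb blk=13 s=1: VC-HIT | VC [15]
  [7] addr=0xf4 blk=15 s=1: VC-HIT | VC [13]
  [8] addr=0xf9 blk=15 s=1: L1-HIT | VC [13]
  [9] addr=0xfa blk=15 s=1: L1-HIT | VC [13]
  [10] addr=0xd5 blk=13 s=1: VC-HIT | VC [15]
  [11] addr=0xf3 blk=15 s=1: VC-HIT | VC [13]
  [12] addr=0xf3 blk=15 s=1: L1-HIT | VC [13]
  [13] addr=0xd2 blk=13 s=1: VC-HIT | VC [15]
  [14] addr=0xf0 blk=15 s=1: VC-HIT | VC [13]
  [15] addr=0xf8 blk=15 s=1: L1-HIT | VC [13]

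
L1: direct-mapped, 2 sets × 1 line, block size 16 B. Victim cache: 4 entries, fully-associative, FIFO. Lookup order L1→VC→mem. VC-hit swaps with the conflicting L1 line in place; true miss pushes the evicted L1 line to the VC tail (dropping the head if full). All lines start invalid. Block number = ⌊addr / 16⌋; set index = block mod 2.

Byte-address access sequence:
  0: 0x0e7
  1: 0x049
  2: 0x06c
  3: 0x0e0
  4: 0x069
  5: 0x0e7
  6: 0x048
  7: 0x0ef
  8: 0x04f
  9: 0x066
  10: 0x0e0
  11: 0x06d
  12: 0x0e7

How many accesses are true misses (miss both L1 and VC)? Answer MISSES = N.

  [0] addr=0xe7 blk=14 s=0: MISS | VC []
  [1] addr=0x49 blk=4 s=0: MISS | VC [14]
  [2] addr=0x6c blk=6 s=0: MISS | VC [14, 4]
  [3] addr=0xe0 blk=14 s=0: VC-HIT | VC [6, 4]
  [4] addr=0x69 blk=6 s=0: VC-HIT | VC [14, 4]
  [5] addr=0xe7 blk=14 s=0: VC-HIT | VC [6, 4]
  [6] addr=0x48 blk=4 s=0: VC-HIT | VC [6, 14]
  [7] addr=0xef blk=14 s=0: VC-HIT | VC [6, 4]
  [8] addr=0x4f blk=4 s=0: VC-HIT | VC [6, 14]
  [9] addr=0x66 blk=6 s=0: VC-HIT | VC [4, 14]
  [10] addr=0xe0 blk=14 s=0: VC-HIT | VC [4, 6]
  [11] addr=0x6d blk=6 s=0: VC-HIT | VC [4, 14]
  [12] addr=0xe7 blk=14 s=0: VC-HIT | VC [4, 6]

MISSES = 3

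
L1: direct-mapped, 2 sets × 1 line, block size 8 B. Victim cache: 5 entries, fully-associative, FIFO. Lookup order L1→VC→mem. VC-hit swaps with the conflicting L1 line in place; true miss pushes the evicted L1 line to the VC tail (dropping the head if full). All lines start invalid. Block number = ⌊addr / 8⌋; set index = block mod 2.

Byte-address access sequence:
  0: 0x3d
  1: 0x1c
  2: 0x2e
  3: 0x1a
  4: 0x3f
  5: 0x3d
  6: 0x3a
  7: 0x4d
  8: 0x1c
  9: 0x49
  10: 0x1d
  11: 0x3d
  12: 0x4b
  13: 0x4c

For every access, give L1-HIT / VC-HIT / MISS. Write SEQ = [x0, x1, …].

  [0] addr=0x3d blk=7 s=1: MISS | VC []
  [1] addr=0x1c blk=3 s=1: MISS | VC [7]
  [2] addr=0x2e blk=5 s=1: MISS | VC [7, 3]
  [3] addr=0x1a blk=3 s=1: VC-HIT | VC [7, 5]
  [4] addr=0x3f blk=7 s=1: VC-HIT | VC [3, 5]
  [5] addr=0x3d blk=7 s=1: L1-HIT | VC [3, 5]
  [6] addr=0x3a blk=7 s=1: L1-HIT | VC [3, 5]
  [7] addr=0x4d blk=9 s=1: MISS | VC [3, 5, 7]
  [8] addr=0x1c blk=3 s=1: VC-HIT | VC [9, 5, 7]
  [9] addr=0x49 blk=9 s=1: VC-HIT | VC [3, 5, 7]
  [10] addr=0x1d blk=3 s=1: VC-HIT | VC [9, 5, 7]
  [11] addr=0x3d blk=7 s=1: VC-HIT | VC [9, 5, 3]
  [12] addr=0x4b blk=9 s=1: VC-HIT | VC [7, 5, 3]
  [13] addr=0x4c blk=9 s=1: L1-HIT | VC [7, 5, 3]

SEQ = [MISS, MISS, MISS, VC-HIT, VC-HIT, L1-HIT, L1-HIT, MISS, VC-HIT, VC-HIT, VC-HIT, VC-HIT, VC-HIT, L1-HIT]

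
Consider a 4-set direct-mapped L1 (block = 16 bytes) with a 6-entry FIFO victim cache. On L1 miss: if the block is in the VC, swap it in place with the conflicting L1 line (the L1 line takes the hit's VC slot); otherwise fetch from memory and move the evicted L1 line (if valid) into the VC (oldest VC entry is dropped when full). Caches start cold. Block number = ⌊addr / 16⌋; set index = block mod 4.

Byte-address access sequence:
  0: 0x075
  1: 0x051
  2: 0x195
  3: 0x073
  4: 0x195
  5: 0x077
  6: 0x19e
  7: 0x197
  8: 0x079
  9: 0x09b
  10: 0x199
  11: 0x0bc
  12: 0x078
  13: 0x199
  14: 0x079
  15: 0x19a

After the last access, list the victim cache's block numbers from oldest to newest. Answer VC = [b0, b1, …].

  [0] addr=0x75 blk=7 s=3: MISS | VC []
  [1] addr=0x51 blk=5 s=1: MISS | VC []
  [2] addr=0x195 blk=25 s=1: MISS | VC [5]
  [3] addr=0x73 blk=7 s=3: L1-HIT | VC [5]
  [4] addr=0x195 blk=25 s=1: L1-HIT | VC [5]
  [5] addr=0x77 blk=7 s=3: L1-HIT | VC [5]
  [6] addr=0x19e blk=25 s=1: L1-HIT | VC [5]
  [7] addr=0x197 blk=25 s=1: L1-HIT | VC [5]
  [8] addr=0x79 blk=7 s=3: L1-HIT | VC [5]
  [9] addr=0x9b blk=9 s=1: MISS | VC [5, 25]
  [10] addr=0x199 blk=25 s=1: VC-HIT | VC [5, 9]
  [11] addr=0xbc blk=11 s=3: MISS | VC [5, 9, 7]
  [12] addr=0x78 blk=7 s=3: VC-HIT | VC [5, 9, 11]
  [13] addr=0x199 blk=25 s=1: L1-HIT | VC [5, 9, 11]
  [14] addr=0x79 blk=7 s=3: L1-HIT | VC [5, 9, 11]
  [15] addr=0x19a blk=25 s=1: L1-HIT | VC [5, 9, 11]

VC = [5, 9, 11]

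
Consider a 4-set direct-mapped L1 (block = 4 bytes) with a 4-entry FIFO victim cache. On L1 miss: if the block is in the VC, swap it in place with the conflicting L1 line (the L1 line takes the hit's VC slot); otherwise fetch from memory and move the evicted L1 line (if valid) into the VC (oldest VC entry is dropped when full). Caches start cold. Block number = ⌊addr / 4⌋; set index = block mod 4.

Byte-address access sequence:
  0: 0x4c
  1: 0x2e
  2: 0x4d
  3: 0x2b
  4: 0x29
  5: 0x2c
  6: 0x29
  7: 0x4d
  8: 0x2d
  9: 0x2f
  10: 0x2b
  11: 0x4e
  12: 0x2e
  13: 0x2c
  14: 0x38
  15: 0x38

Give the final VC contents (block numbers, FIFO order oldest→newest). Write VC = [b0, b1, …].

VC = [19, 10]

0: 0x4c (blk 19, set 3) → MISS  vc=[]
1: 0x2e (blk 11, set 3) → MISS  vc=[19]
2: 0x4d (blk 19, set 3) → VC-HIT  vc=[11]
3: 0x2b (blk 10, set 2) → MISS  vc=[11]
4: 0x29 (blk 10, set 2) → L1-HIT  vc=[11]
5: 0x2c (blk 11, set 3) → VC-HIT  vc=[19]
6: 0x29 (blk 10, set 2) → L1-HIT  vc=[19]
7: 0x4d (blk 19, set 3) → VC-HIT  vc=[11]
8: 0x2d (blk 11, set 3) → VC-HIT  vc=[19]
9: 0x2f (blk 11, set 3) → L1-HIT  vc=[19]
10: 0x2b (blk 10, set 2) → L1-HIT  vc=[19]
11: 0x4e (blk 19, set 3) → VC-HIT  vc=[11]
12: 0x2e (blk 11, set 3) → VC-HIT  vc=[19]
13: 0x2c (blk 11, set 3) → L1-HIT  vc=[19]
14: 0x38 (blk 14, set 2) → MISS  vc=[19, 10]
15: 0x38 (blk 14, set 2) → L1-HIT  vc=[19, 10]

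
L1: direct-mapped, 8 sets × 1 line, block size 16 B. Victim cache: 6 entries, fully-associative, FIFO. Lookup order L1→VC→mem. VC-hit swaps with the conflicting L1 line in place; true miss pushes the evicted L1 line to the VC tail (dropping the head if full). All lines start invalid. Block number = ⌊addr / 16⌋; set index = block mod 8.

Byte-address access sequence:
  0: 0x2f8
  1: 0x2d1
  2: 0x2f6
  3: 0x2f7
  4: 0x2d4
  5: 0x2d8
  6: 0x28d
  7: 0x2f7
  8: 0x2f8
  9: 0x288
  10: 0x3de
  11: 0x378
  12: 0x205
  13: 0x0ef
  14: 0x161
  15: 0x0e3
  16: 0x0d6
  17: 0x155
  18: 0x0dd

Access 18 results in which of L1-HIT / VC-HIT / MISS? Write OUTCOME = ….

OUTCOME = VC-HIT

#0 0x2f8→b47/s7 MISS; vc=[]
#1 0x2d1→b45/s5 MISS; vc=[]
#2 0x2f6→b47/s7 L1-HIT; vc=[]
#3 0x2f7→b47/s7 L1-HIT; vc=[]
#4 0x2d4→b45/s5 L1-HIT; vc=[]
#5 0x2d8→b45/s5 L1-HIT; vc=[]
#6 0x28d→b40/s0 MISS; vc=[]
#7 0x2f7→b47/s7 L1-HIT; vc=[]
#8 0x2f8→b47/s7 L1-HIT; vc=[]
#9 0x288→b40/s0 L1-HIT; vc=[]
#10 0x3de→b61/s5 MISS; vc=[45]
#11 0x378→b55/s7 MISS; vc=[45,47]
#12 0x205→b32/s0 MISS; vc=[45,47,40]
#13 0xef→b14/s6 MISS; vc=[45,47,40]
#14 0x161→b22/s6 MISS; vc=[45,47,40,14]
#15 0xe3→b14/s6 VC-HIT; vc=[45,47,40,22]
#16 0xd6→b13/s5 MISS; vc=[45,47,40,22,61]
#17 0x155→b21/s5 MISS; vc=[45,47,40,22,61,13]
#18 0xdd→b13/s5 VC-HIT; vc=[45,47,40,22,61,21]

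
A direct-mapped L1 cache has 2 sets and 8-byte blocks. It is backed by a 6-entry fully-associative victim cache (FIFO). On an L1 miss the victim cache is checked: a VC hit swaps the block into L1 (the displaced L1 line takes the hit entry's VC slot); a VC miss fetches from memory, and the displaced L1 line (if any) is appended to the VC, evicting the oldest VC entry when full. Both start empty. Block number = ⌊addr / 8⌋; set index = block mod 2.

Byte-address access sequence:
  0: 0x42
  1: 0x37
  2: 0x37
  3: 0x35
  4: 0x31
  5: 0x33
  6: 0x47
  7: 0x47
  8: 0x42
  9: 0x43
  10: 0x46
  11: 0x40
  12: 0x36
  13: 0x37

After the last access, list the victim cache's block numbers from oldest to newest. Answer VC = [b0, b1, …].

VC = [8]

0: 0x42 (blk 8, set 0) → MISS  vc=[]
1: 0x37 (blk 6, set 0) → MISS  vc=[8]
2: 0x37 (blk 6, set 0) → L1-HIT  vc=[8]
3: 0x35 (blk 6, set 0) → L1-HIT  vc=[8]
4: 0x31 (blk 6, set 0) → L1-HIT  vc=[8]
5: 0x33 (blk 6, set 0) → L1-HIT  vc=[8]
6: 0x47 (blk 8, set 0) → VC-HIT  vc=[6]
7: 0x47 (blk 8, set 0) → L1-HIT  vc=[6]
8: 0x42 (blk 8, set 0) → L1-HIT  vc=[6]
9: 0x43 (blk 8, set 0) → L1-HIT  vc=[6]
10: 0x46 (blk 8, set 0) → L1-HIT  vc=[6]
11: 0x40 (blk 8, set 0) → L1-HIT  vc=[6]
12: 0x36 (blk 6, set 0) → VC-HIT  vc=[8]
13: 0x37 (blk 6, set 0) → L1-HIT  vc=[8]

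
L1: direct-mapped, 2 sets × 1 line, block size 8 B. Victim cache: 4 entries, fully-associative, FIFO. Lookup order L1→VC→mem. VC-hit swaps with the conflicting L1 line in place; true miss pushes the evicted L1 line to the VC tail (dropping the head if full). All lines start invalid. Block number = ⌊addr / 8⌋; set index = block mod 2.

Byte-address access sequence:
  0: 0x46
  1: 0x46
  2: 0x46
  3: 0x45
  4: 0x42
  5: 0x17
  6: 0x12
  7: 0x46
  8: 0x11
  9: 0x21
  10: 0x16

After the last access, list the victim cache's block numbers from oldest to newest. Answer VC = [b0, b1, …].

VC = [8, 4]

#0 0x46→b8/s0 MISS; vc=[]
#1 0x46→b8/s0 L1-HIT; vc=[]
#2 0x46→b8/s0 L1-HIT; vc=[]
#3 0x45→b8/s0 L1-HIT; vc=[]
#4 0x42→b8/s0 L1-HIT; vc=[]
#5 0x17→b2/s0 MISS; vc=[8]
#6 0x12→b2/s0 L1-HIT; vc=[8]
#7 0x46→b8/s0 VC-HIT; vc=[2]
#8 0x11→b2/s0 VC-HIT; vc=[8]
#9 0x21→b4/s0 MISS; vc=[8,2]
#10 0x16→b2/s0 VC-HIT; vc=[8,4]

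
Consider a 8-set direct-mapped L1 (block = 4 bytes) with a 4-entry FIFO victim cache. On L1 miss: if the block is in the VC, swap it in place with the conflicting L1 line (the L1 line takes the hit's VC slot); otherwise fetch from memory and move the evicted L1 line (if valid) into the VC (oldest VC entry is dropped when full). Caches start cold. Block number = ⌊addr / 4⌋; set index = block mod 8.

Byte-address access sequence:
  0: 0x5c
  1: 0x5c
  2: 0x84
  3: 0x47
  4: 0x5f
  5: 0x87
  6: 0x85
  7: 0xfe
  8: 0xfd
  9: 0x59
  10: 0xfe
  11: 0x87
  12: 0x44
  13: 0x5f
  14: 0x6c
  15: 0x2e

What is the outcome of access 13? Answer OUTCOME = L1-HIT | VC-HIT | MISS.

OUTCOME = VC-HIT

0: 0x5c (blk 23, set 7) → MISS  vc=[]
1: 0x5c (blk 23, set 7) → L1-HIT  vc=[]
2: 0x84 (blk 33, set 1) → MISS  vc=[]
3: 0x47 (blk 17, set 1) → MISS  vc=[33]
4: 0x5f (blk 23, set 7) → L1-HIT  vc=[33]
5: 0x87 (blk 33, set 1) → VC-HIT  vc=[17]
6: 0x85 (blk 33, set 1) → L1-HIT  vc=[17]
7: 0xfe (blk 63, set 7) → MISS  vc=[17, 23]
8: 0xfd (blk 63, set 7) → L1-HIT  vc=[17, 23]
9: 0x59 (blk 22, set 6) → MISS  vc=[17, 23]
10: 0xfe (blk 63, set 7) → L1-HIT  vc=[17, 23]
11: 0x87 (blk 33, set 1) → L1-HIT  vc=[17, 23]
12: 0x44 (blk 17, set 1) → VC-HIT  vc=[33, 23]
13: 0x5f (blk 23, set 7) → VC-HIT  vc=[33, 63]
14: 0x6c (blk 27, set 3) → MISS  vc=[33, 63]
15: 0x2e (blk 11, set 3) → MISS  vc=[33, 63, 27]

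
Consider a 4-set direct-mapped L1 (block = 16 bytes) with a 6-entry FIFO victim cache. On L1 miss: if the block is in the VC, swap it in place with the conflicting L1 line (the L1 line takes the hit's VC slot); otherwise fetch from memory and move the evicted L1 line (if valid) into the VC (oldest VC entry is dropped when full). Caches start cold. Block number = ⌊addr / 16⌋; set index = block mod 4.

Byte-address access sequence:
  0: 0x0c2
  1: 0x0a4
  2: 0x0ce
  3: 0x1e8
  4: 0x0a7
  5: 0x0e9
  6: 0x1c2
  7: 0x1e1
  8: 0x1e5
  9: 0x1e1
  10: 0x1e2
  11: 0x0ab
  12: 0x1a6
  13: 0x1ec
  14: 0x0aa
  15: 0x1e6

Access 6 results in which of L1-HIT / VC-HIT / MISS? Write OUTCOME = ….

0: 0xc2 (blk 12, set 0) → MISS  vc=[]
1: 0xa4 (blk 10, set 2) → MISS  vc=[]
2: 0xce (blk 12, set 0) → L1-HIT  vc=[]
3: 0x1e8 (blk 30, set 2) → MISS  vc=[10]
4: 0xa7 (blk 10, set 2) → VC-HIT  vc=[30]
5: 0xe9 (blk 14, set 2) → MISS  vc=[30, 10]
6: 0x1c2 (blk 28, set 0) → MISS  vc=[30, 10, 12]
7: 0x1e1 (blk 30, set 2) → VC-HIT  vc=[14, 10, 12]
8: 0x1e5 (blk 30, set 2) → L1-HIT  vc=[14, 10, 12]
9: 0x1e1 (blk 30, set 2) → L1-HIT  vc=[14, 10, 12]
10: 0x1e2 (blk 30, set 2) → L1-HIT  vc=[14, 10, 12]
11: 0xab (blk 10, set 2) → VC-HIT  vc=[14, 30, 12]
12: 0x1a6 (blk 26, set 2) → MISS  vc=[14, 30, 12, 10]
13: 0x1ec (blk 30, set 2) → VC-HIT  vc=[14, 26, 12, 10]
14: 0xaa (blk 10, set 2) → VC-HIT  vc=[14, 26, 12, 30]
15: 0x1e6 (blk 30, set 2) → VC-HIT  vc=[14, 26, 12, 10]

OUTCOME = MISS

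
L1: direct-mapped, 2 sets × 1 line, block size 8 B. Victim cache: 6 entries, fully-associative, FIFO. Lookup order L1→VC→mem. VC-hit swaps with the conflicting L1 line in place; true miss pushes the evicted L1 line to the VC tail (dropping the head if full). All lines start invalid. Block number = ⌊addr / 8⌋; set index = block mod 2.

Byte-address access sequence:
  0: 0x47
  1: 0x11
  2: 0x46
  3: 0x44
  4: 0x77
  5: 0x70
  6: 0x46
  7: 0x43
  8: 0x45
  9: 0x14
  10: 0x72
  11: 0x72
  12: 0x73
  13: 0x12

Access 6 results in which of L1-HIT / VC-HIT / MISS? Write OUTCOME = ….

  [0] addr=0x47 blk=8 s=0: MISS | VC []
  [1] addr=0x11 blk=2 s=0: MISS | VC [8]
  [2] addr=0x46 blk=8 s=0: VC-HIT | VC [2]
  [3] addr=0x44 blk=8 s=0: L1-HIT | VC [2]
  [4] addr=0x77 blk=14 s=0: MISS | VC [2, 8]
  [5] addr=0x70 blk=14 s=0: L1-HIT | VC [2, 8]
  [6] addr=0x46 blk=8 s=0: VC-HIT | VC [2, 14]
  [7] addr=0x43 blk=8 s=0: L1-HIT | VC [2, 14]
  [8] addr=0x45 blk=8 s=0: L1-HIT | VC [2, 14]
  [9] addr=0x14 blk=2 s=0: VC-HIT | VC [8, 14]
  [10] addr=0x72 blk=14 s=0: VC-HIT | VC [8, 2]
  [11] addr=0x72 blk=14 s=0: L1-HIT | VC [8, 2]
  [12] addr=0x73 blk=14 s=0: L1-HIT | VC [8, 2]
  [13] addr=0x12 blk=2 s=0: VC-HIT | VC [8, 14]

OUTCOME = VC-HIT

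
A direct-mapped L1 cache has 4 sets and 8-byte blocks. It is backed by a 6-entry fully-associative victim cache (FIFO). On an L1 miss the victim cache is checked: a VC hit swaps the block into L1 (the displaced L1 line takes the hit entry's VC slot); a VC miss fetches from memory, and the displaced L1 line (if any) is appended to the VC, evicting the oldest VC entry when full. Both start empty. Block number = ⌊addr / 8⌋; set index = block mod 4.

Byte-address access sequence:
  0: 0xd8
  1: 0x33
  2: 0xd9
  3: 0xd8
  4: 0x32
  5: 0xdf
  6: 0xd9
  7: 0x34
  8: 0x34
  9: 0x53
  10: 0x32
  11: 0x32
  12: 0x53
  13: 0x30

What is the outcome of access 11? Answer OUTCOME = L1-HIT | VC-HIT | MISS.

OUTCOME = L1-HIT

#0 0xd8→b27/s3 MISS; vc=[]
#1 0x33→b6/s2 MISS; vc=[]
#2 0xd9→b27/s3 L1-HIT; vc=[]
#3 0xd8→b27/s3 L1-HIT; vc=[]
#4 0x32→b6/s2 L1-HIT; vc=[]
#5 0xdf→b27/s3 L1-HIT; vc=[]
#6 0xd9→b27/s3 L1-HIT; vc=[]
#7 0x34→b6/s2 L1-HIT; vc=[]
#8 0x34→b6/s2 L1-HIT; vc=[]
#9 0x53→b10/s2 MISS; vc=[6]
#10 0x32→b6/s2 VC-HIT; vc=[10]
#11 0x32→b6/s2 L1-HIT; vc=[10]
#12 0x53→b10/s2 VC-HIT; vc=[6]
#13 0x30→b6/s2 VC-HIT; vc=[10]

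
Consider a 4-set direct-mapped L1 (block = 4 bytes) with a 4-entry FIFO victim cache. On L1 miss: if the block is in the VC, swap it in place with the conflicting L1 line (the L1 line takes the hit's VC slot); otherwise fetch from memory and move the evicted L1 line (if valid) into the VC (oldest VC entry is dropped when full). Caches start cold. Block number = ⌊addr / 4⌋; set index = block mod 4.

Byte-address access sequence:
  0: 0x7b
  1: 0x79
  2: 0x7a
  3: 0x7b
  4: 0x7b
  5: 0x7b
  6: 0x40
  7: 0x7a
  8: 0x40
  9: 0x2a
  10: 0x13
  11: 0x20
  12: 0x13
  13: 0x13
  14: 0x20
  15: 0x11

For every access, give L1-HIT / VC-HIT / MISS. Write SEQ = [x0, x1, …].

0: 0x7b (blk 30, set 2) → MISS  vc=[]
1: 0x79 (blk 30, set 2) → L1-HIT  vc=[]
2: 0x7a (blk 30, set 2) → L1-HIT  vc=[]
3: 0x7b (blk 30, set 2) → L1-HIT  vc=[]
4: 0x7b (blk 30, set 2) → L1-HIT  vc=[]
5: 0x7b (blk 30, set 2) → L1-HIT  vc=[]
6: 0x40 (blk 16, set 0) → MISS  vc=[]
7: 0x7a (blk 30, set 2) → L1-HIT  vc=[]
8: 0x40 (blk 16, set 0) → L1-HIT  vc=[]
9: 0x2a (blk 10, set 2) → MISS  vc=[30]
10: 0x13 (blk 4, set 0) → MISS  vc=[30, 16]
11: 0x20 (blk 8, set 0) → MISS  vc=[30, 16, 4]
12: 0x13 (blk 4, set 0) → VC-HIT  vc=[30, 16, 8]
13: 0x13 (blk 4, set 0) → L1-HIT  vc=[30, 16, 8]
14: 0x20 (blk 8, set 0) → VC-HIT  vc=[30, 16, 4]
15: 0x11 (blk 4, set 0) → VC-HIT  vc=[30, 16, 8]

SEQ = [MISS, L1-HIT, L1-HIT, L1-HIT, L1-HIT, L1-HIT, MISS, L1-HIT, L1-HIT, MISS, MISS, MISS, VC-HIT, L1-HIT, VC-HIT, VC-HIT]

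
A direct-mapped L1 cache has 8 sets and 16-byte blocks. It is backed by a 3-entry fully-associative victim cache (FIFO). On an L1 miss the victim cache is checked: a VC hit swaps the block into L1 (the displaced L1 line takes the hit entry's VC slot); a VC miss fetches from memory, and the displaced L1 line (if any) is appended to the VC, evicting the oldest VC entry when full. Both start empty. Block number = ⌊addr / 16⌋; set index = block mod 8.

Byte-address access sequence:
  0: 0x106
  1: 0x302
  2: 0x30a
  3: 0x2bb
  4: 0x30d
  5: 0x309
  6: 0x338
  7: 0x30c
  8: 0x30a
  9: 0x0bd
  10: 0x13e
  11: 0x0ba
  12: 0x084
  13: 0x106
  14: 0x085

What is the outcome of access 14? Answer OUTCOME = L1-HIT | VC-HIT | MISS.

OUTCOME = VC-HIT

  [0] addr=0x106 blk=16 s=0: MISS | VC []
  [1] addr=0x302 blk=48 s=0: MISS | VC [16]
  [2] addr=0x30a blk=48 s=0: L1-HIT | VC [16]
  [3] addr=0x2bb blk=43 s=3: MISS | VC [16]
  [4] addr=0x30d blk=48 s=0: L1-HIT | VC [16]
  [5] addr=0x309 blk=48 s=0: L1-HIT | VC [16]
  [6] addr=0x338 blk=51 s=3: MISS | VC [16, 43]
  [7] addr=0x30c blk=48 s=0: L1-HIT | VC [16, 43]
  [8] addr=0x30a blk=48 s=0: L1-HIT | VC [16, 43]
  [9] addr=0xbd blk=11 s=3: MISS | VC [16, 43, 51]
  [10] addr=0x13e blk=19 s=3: MISS | VC [43, 51, 11]
  [11] addr=0xba blk=11 s=3: VC-HIT | VC [43, 51, 19]
  [12] addr=0x84 blk=8 s=0: MISS | VC [51, 19, 48]
  [13] addr=0x106 blk=16 s=0: MISS | VC [19, 48, 8]
  [14] addr=0x85 blk=8 s=0: VC-HIT | VC [19, 48, 16]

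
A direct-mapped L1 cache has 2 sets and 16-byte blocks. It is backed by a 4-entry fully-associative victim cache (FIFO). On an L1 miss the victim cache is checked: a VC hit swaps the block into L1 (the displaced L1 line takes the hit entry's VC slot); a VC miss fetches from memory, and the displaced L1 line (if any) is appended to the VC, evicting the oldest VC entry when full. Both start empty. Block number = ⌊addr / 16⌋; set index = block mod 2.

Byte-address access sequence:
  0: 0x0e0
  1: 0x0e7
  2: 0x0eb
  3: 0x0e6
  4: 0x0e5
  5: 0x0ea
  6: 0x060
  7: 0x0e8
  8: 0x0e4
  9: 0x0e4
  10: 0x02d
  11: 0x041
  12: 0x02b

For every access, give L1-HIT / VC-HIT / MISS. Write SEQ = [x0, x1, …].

0: 0xe0 (blk 14, set 0) → MISS  vc=[]
1: 0xe7 (blk 14, set 0) → L1-HIT  vc=[]
2: 0xeb (blk 14, set 0) → L1-HIT  vc=[]
3: 0xe6 (blk 14, set 0) → L1-HIT  vc=[]
4: 0xe5 (blk 14, set 0) → L1-HIT  vc=[]
5: 0xea (blk 14, set 0) → L1-HIT  vc=[]
6: 0x60 (blk 6, set 0) → MISS  vc=[14]
7: 0xe8 (blk 14, set 0) → VC-HIT  vc=[6]
8: 0xe4 (blk 14, set 0) → L1-HIT  vc=[6]
9: 0xe4 (blk 14, set 0) → L1-HIT  vc=[6]
10: 0x2d (blk 2, set 0) → MISS  vc=[6, 14]
11: 0x41 (blk 4, set 0) → MISS  vc=[6, 14, 2]
12: 0x2b (blk 2, set 0) → VC-HIT  vc=[6, 14, 4]

SEQ = [MISS, L1-HIT, L1-HIT, L1-HIT, L1-HIT, L1-HIT, MISS, VC-HIT, L1-HIT, L1-HIT, MISS, MISS, VC-HIT]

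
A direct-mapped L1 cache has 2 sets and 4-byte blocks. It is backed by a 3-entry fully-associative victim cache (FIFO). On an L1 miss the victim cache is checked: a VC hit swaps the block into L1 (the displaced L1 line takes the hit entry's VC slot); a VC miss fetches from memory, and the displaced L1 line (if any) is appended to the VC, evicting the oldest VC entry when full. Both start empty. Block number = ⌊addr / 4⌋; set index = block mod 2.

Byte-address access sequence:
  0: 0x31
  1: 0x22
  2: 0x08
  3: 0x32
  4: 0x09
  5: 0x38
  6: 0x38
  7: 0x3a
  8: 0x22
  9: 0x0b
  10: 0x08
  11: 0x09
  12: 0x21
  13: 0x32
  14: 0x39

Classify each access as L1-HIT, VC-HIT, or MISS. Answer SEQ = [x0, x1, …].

SEQ = [MISS, MISS, MISS, VC-HIT, VC-HIT, MISS, L1-HIT, L1-HIT, VC-HIT, VC-HIT, L1-HIT, L1-HIT, VC-HIT, VC-HIT, VC-HIT]

#0 0x31→b12/s0 MISS; vc=[]
#1 0x22→b8/s0 MISS; vc=[12]
#2 0x8→b2/s0 MISS; vc=[12,8]
#3 0x32→b12/s0 VC-HIT; vc=[2,8]
#4 0x9→b2/s0 VC-HIT; vc=[12,8]
#5 0x38→b14/s0 MISS; vc=[12,8,2]
#6 0x38→b14/s0 L1-HIT; vc=[12,8,2]
#7 0x3a→b14/s0 L1-HIT; vc=[12,8,2]
#8 0x22→b8/s0 VC-HIT; vc=[12,14,2]
#9 0xb→b2/s0 VC-HIT; vc=[12,14,8]
#10 0x8→b2/s0 L1-HIT; vc=[12,14,8]
#11 0x9→b2/s0 L1-HIT; vc=[12,14,8]
#12 0x21→b8/s0 VC-HIT; vc=[12,14,2]
#13 0x32→b12/s0 VC-HIT; vc=[8,14,2]
#14 0x39→b14/s0 VC-HIT; vc=[8,12,2]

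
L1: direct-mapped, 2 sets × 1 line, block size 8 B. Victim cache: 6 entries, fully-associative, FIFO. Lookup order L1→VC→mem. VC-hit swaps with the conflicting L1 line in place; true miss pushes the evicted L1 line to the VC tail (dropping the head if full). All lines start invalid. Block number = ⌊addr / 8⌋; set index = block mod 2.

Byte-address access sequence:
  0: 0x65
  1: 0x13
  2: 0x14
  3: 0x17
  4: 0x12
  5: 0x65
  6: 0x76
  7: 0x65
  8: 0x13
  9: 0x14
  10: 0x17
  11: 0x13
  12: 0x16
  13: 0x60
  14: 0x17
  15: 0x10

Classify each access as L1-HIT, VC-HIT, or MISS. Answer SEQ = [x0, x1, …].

SEQ = [MISS, MISS, L1-HIT, L1-HIT, L1-HIT, VC-HIT, MISS, VC-HIT, VC-HIT, L1-HIT, L1-HIT, L1-HIT, L1-HIT, VC-HIT, VC-HIT, L1-HIT]

  [0] addr=0x65 blk=12 s=0: MISS | VC []
  [1] addr=0x13 blk=2 s=0: MISS | VC [12]
  [2] addr=0x14 blk=2 s=0: L1-HIT | VC [12]
  [3] addr=0x17 blk=2 s=0: L1-HIT | VC [12]
  [4] addr=0x12 blk=2 s=0: L1-HIT | VC [12]
  [5] addr=0x65 blk=12 s=0: VC-HIT | VC [2]
  [6] addr=0x76 blk=14 s=0: MISS | VC [2, 12]
  [7] addr=0x65 blk=12 s=0: VC-HIT | VC [2, 14]
  [8] addr=0x13 blk=2 s=0: VC-HIT | VC [12, 14]
  [9] addr=0x14 blk=2 s=0: L1-HIT | VC [12, 14]
  [10] addr=0x17 blk=2 s=0: L1-HIT | VC [12, 14]
  [11] addr=0x13 blk=2 s=0: L1-HIT | VC [12, 14]
  [12] addr=0x16 blk=2 s=0: L1-HIT | VC [12, 14]
  [13] addr=0x60 blk=12 s=0: VC-HIT | VC [2, 14]
  [14] addr=0x17 blk=2 s=0: VC-HIT | VC [12, 14]
  [15] addr=0x10 blk=2 s=0: L1-HIT | VC [12, 14]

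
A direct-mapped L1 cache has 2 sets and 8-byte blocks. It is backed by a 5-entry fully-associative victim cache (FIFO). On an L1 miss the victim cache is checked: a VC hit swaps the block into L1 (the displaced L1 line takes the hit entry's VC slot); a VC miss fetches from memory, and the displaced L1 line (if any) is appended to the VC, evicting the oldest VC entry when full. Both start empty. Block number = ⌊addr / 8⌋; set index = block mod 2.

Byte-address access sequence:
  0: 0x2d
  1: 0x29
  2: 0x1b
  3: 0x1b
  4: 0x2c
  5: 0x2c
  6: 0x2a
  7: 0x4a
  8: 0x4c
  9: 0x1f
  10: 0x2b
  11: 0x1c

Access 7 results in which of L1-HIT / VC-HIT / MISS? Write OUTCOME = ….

0: 0x2d (blk 5, set 1) → MISS  vc=[]
1: 0x29 (blk 5, set 1) → L1-HIT  vc=[]
2: 0x1b (blk 3, set 1) → MISS  vc=[5]
3: 0x1b (blk 3, set 1) → L1-HIT  vc=[5]
4: 0x2c (blk 5, set 1) → VC-HIT  vc=[3]
5: 0x2c (blk 5, set 1) → L1-HIT  vc=[3]
6: 0x2a (blk 5, set 1) → L1-HIT  vc=[3]
7: 0x4a (blk 9, set 1) → MISS  vc=[3, 5]
8: 0x4c (blk 9, set 1) → L1-HIT  vc=[3, 5]
9: 0x1f (blk 3, set 1) → VC-HIT  vc=[9, 5]
10: 0x2b (blk 5, set 1) → VC-HIT  vc=[9, 3]
11: 0x1c (blk 3, set 1) → VC-HIT  vc=[9, 5]

OUTCOME = MISS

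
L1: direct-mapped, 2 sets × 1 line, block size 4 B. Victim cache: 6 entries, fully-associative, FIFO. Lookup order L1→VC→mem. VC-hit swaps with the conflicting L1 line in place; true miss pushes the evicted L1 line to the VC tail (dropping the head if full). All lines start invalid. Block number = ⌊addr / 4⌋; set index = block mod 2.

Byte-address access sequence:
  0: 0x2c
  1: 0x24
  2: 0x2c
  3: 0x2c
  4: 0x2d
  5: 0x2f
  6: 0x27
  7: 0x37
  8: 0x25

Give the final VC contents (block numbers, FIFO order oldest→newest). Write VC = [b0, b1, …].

VC = [11, 13]

  [0] addr=0x2c blk=11 s=1: MISS | VC []
  [1] addr=0x24 blk=9 s=1: MISS | VC [11]
  [2] addr=0x2c blk=11 s=1: VC-HIT | VC [9]
  [3] addr=0x2c blk=11 s=1: L1-HIT | VC [9]
  [4] addr=0x2d blk=11 s=1: L1-HIT | VC [9]
  [5] addr=0x2f blk=11 s=1: L1-HIT | VC [9]
  [6] addr=0x27 blk=9 s=1: VC-HIT | VC [11]
  [7] addr=0x37 blk=13 s=1: MISS | VC [11, 9]
  [8] addr=0x25 blk=9 s=1: VC-HIT | VC [11, 13]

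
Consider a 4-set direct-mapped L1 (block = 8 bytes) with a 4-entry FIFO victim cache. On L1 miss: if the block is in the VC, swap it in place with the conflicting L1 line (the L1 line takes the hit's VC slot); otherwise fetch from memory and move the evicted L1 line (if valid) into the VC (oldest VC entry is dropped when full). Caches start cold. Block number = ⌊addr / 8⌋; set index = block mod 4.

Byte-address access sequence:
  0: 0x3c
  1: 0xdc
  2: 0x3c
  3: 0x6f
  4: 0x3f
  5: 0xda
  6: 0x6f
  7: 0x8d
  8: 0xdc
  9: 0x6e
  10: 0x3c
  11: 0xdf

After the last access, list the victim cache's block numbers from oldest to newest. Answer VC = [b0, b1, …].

VC = [7, 17]

0: 0x3c (blk 7, set 3) → MISS  vc=[]
1: 0xdc (blk 27, set 3) → MISS  vc=[7]
2: 0x3c (blk 7, set 3) → VC-HIT  vc=[27]
3: 0x6f (blk 13, set 1) → MISS  vc=[27]
4: 0x3f (blk 7, set 3) → L1-HIT  vc=[27]
5: 0xda (blk 27, set 3) → VC-HIT  vc=[7]
6: 0x6f (blk 13, set 1) → L1-HIT  vc=[7]
7: 0x8d (blk 17, set 1) → MISS  vc=[7, 13]
8: 0xdc (blk 27, set 3) → L1-HIT  vc=[7, 13]
9: 0x6e (blk 13, set 1) → VC-HIT  vc=[7, 17]
10: 0x3c (blk 7, set 3) → VC-HIT  vc=[27, 17]
11: 0xdf (blk 27, set 3) → VC-HIT  vc=[7, 17]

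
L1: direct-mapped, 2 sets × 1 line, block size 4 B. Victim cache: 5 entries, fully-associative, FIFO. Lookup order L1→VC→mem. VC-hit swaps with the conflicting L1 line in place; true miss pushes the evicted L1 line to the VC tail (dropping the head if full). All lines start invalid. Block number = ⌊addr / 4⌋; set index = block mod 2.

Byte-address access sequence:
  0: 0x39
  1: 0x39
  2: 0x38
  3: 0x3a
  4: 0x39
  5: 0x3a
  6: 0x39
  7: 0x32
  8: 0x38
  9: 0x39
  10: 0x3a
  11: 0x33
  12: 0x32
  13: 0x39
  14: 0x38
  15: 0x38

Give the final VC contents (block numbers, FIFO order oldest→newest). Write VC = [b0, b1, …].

VC = [12]

#0 0x39→b14/s0 MISS; vc=[]
#1 0x39→b14/s0 L1-HIT; vc=[]
#2 0x38→b14/s0 L1-HIT; vc=[]
#3 0x3a→b14/s0 L1-HIT; vc=[]
#4 0x39→b14/s0 L1-HIT; vc=[]
#5 0x3a→b14/s0 L1-HIT; vc=[]
#6 0x39→b14/s0 L1-HIT; vc=[]
#7 0x32→b12/s0 MISS; vc=[14]
#8 0x38→b14/s0 VC-HIT; vc=[12]
#9 0x39→b14/s0 L1-HIT; vc=[12]
#10 0x3a→b14/s0 L1-HIT; vc=[12]
#11 0x33→b12/s0 VC-HIT; vc=[14]
#12 0x32→b12/s0 L1-HIT; vc=[14]
#13 0x39→b14/s0 VC-HIT; vc=[12]
#14 0x38→b14/s0 L1-HIT; vc=[12]
#15 0x38→b14/s0 L1-HIT; vc=[12]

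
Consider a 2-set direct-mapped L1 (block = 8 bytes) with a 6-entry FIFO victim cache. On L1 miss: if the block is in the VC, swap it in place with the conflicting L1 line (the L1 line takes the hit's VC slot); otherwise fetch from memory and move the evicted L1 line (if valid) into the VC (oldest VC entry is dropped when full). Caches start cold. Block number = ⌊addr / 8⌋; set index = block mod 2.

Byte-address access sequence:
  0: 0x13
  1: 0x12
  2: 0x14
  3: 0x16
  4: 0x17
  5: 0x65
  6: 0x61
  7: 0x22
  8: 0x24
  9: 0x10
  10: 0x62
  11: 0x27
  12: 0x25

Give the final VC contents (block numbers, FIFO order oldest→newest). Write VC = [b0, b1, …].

  [0] addr=0x13 blk=2 s=0: MISS | VC []
  [1] addr=0x12 blk=2 s=0: L1-HIT | VC []
  [2] addr=0x14 blk=2 s=0: L1-HIT | VC []
  [3] addr=0x16 blk=2 s=0: L1-HIT | VC []
  [4] addr=0x17 blk=2 s=0: L1-HIT | VC []
  [5] addr=0x65 blk=12 s=0: MISS | VC [2]
  [6] addr=0x61 blk=12 s=0: L1-HIT | VC [2]
  [7] addr=0x22 blk=4 s=0: MISS | VC [2, 12]
  [8] addr=0x24 blk=4 s=0: L1-HIT | VC [2, 12]
  [9] addr=0x10 blk=2 s=0: VC-HIT | VC [4, 12]
  [10] addr=0x62 blk=12 s=0: VC-HIT | VC [4, 2]
  [11] addr=0x27 blk=4 s=0: VC-HIT | VC [12, 2]
  [12] addr=0x25 blk=4 s=0: L1-HIT | VC [12, 2]

VC = [12, 2]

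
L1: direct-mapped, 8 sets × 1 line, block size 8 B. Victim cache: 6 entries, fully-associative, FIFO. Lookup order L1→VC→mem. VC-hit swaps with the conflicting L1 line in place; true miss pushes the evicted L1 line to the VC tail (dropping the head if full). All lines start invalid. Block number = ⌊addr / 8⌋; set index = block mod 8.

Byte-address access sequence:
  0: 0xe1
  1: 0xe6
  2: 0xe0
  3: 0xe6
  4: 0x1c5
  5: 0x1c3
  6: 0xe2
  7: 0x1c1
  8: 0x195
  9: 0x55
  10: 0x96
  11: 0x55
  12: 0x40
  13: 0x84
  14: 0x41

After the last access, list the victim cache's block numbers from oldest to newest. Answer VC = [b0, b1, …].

  [0] addr=0xe1 blk=28 s=4: MISS | VC []
  [1] addr=0xe6 blk=28 s=4: L1-HIT | VC []
  [2] addr=0xe0 blk=28 s=4: L1-HIT | VC []
  [3] addr=0xe6 blk=28 s=4: L1-HIT | VC []
  [4] addr=0x1c5 blk=56 s=0: MISS | VC []
  [5] addr=0x1c3 blk=56 s=0: L1-HIT | VC []
  [6] addr=0xe2 blk=28 s=4: L1-HIT | VC []
  [7] addr=0x1c1 blk=56 s=0: L1-HIT | VC []
  [8] addr=0x195 blk=50 s=2: MISS | VC []
  [9] addr=0x55 blk=10 s=2: MISS | VC [50]
  [10] addr=0x96 blk=18 s=2: MISS | VC [50, 10]
  [11] addr=0x55 blk=10 s=2: VC-HIT | VC [50, 18]
  [12] addr=0x40 blk=8 s=0: MISS | VC [50, 18, 56]
  [13] addr=0x84 blk=16 s=0: MISS | VC [50, 18, 56, 8]
  [14] addr=0x41 blk=8 s=0: VC-HIT | VC [50, 18, 56, 16]

VC = [50, 18, 56, 16]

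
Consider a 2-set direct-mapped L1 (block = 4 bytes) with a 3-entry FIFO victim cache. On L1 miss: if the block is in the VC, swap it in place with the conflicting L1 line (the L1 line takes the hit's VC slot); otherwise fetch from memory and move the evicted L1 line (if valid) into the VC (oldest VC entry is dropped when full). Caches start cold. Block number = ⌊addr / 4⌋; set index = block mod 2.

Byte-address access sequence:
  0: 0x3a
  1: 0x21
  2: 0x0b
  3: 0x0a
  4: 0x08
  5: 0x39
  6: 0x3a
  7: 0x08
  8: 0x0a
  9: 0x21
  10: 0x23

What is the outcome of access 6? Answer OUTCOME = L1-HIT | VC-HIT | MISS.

#0 0x3a→b14/s0 MISS; vc=[]
#1 0x21→b8/s0 MISS; vc=[14]
#2 0xb→b2/s0 MISS; vc=[14,8]
#3 0xa→b2/s0 L1-HIT; vc=[14,8]
#4 0x8→b2/s0 L1-HIT; vc=[14,8]
#5 0x39→b14/s0 VC-HIT; vc=[2,8]
#6 0x3a→b14/s0 L1-HIT; vc=[2,8]
#7 0x8→b2/s0 VC-HIT; vc=[14,8]
#8 0xa→b2/s0 L1-HIT; vc=[14,8]
#9 0x21→b8/s0 VC-HIT; vc=[14,2]
#10 0x23→b8/s0 L1-HIT; vc=[14,2]

OUTCOME = L1-HIT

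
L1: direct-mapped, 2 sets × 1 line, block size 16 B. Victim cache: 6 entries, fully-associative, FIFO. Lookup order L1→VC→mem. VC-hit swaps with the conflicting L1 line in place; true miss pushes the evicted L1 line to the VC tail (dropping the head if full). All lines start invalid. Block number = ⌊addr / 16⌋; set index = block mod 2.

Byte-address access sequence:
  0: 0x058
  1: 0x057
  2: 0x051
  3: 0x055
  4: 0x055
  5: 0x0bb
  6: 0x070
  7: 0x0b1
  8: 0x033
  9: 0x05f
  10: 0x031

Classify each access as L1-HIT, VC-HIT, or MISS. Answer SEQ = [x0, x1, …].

SEQ = [MISS, L1-HIT, L1-HIT, L1-HIT, L1-HIT, MISS, MISS, VC-HIT, MISS, VC-HIT, VC-HIT]

#0 0x58→b5/s1 MISS; vc=[]
#1 0x57→b5/s1 L1-HIT; vc=[]
#2 0x51→b5/s1 L1-HIT; vc=[]
#3 0x55→b5/s1 L1-HIT; vc=[]
#4 0x55→b5/s1 L1-HIT; vc=[]
#5 0xbb→b11/s1 MISS; vc=[5]
#6 0x70→b7/s1 MISS; vc=[5,11]
#7 0xb1→b11/s1 VC-HIT; vc=[5,7]
#8 0x33→b3/s1 MISS; vc=[5,7,11]
#9 0x5f→b5/s1 VC-HIT; vc=[3,7,11]
#10 0x31→b3/s1 VC-HIT; vc=[5,7,11]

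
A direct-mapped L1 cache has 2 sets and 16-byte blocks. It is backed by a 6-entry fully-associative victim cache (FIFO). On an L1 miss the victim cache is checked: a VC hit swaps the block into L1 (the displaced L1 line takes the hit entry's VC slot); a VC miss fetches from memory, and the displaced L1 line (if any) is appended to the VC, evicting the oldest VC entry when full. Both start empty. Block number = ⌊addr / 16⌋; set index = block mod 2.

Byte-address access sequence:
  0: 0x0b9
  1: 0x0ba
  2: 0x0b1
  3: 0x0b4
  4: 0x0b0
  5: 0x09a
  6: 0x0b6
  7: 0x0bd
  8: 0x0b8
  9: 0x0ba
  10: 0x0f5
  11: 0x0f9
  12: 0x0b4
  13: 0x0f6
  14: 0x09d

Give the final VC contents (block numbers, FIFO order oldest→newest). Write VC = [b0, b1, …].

  [0] addr=0xb9 blk=11 s=1: MISS | VC []
  [1] addr=0xba blk=11 s=1: L1-HIT | VC []
  [2] addr=0xb1 blk=11 s=1: L1-HIT | VC []
  [3] addr=0xb4 blk=11 s=1: L1-HIT | VC []
  [4] addr=0xb0 blk=11 s=1: L1-HIT | VC []
  [5] addr=0x9a blk=9 s=1: MISS | VC [11]
  [6] addr=0xb6 blk=11 s=1: VC-HIT | VC [9]
  [7] addr=0xbd blk=11 s=1: L1-HIT | VC [9]
  [8] addr=0xb8 blk=11 s=1: L1-HIT | VC [9]
  [9] addr=0xba blk=11 s=1: L1-HIT | VC [9]
  [10] addr=0xf5 blk=15 s=1: MISS | VC [9, 11]
  [11] addr=0xf9 blk=15 s=1: L1-HIT | VC [9, 11]
  [12] addr=0xb4 blk=11 s=1: VC-HIT | VC [9, 15]
  [13] addr=0xf6 blk=15 s=1: VC-HIT | VC [9, 11]
  [14] addr=0x9d blk=9 s=1: VC-HIT | VC [15, 11]

VC = [15, 11]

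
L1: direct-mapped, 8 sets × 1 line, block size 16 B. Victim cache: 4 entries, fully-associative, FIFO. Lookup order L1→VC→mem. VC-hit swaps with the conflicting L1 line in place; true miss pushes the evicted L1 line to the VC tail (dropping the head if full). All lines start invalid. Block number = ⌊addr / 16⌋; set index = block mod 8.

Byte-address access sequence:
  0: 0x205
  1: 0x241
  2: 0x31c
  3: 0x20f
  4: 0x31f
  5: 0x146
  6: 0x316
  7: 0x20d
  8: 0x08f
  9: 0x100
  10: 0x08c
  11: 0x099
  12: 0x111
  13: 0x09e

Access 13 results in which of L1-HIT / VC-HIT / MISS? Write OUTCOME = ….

0: 0x205 (blk 32, set 0) → MISS  vc=[]
1: 0x241 (blk 36, set 4) → MISS  vc=[]
2: 0x31c (blk 49, set 1) → MISS  vc=[]
3: 0x20f (blk 32, set 0) → L1-HIT  vc=[]
4: 0x31f (blk 49, set 1) → L1-HIT  vc=[]
5: 0x146 (blk 20, set 4) → MISS  vc=[36]
6: 0x316 (blk 49, set 1) → L1-HIT  vc=[36]
7: 0x20d (blk 32, set 0) → L1-HIT  vc=[36]
8: 0x8f (blk 8, set 0) → MISS  vc=[36, 32]
9: 0x100 (blk 16, set 0) → MISS  vc=[36, 32, 8]
10: 0x8c (blk 8, set 0) → VC-HIT  vc=[36, 32, 16]
11: 0x99 (blk 9, set 1) → MISS  vc=[36, 32, 16, 49]
12: 0x111 (blk 17, set 1) → MISS  vc=[32, 16, 49, 9]
13: 0x9e (blk 9, set 1) → VC-HIT  vc=[32, 16, 49, 17]

OUTCOME = VC-HIT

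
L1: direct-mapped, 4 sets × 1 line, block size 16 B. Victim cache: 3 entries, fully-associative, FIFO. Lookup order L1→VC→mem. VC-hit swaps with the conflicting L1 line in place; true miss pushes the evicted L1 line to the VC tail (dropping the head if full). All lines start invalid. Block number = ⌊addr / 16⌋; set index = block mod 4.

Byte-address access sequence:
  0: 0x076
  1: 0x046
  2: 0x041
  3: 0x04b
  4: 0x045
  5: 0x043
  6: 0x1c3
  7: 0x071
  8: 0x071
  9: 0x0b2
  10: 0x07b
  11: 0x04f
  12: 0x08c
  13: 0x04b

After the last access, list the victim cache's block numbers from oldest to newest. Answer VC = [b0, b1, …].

VC = [28, 11, 8]

  [0] addr=0x76 blk=7 s=3: MISS | VC []
  [1] addr=0x46 blk=4 s=0: MISS | VC []
  [2] addr=0x41 blk=4 s=0: L1-HIT | VC []
  [3] addr=0x4b blk=4 s=0: L1-HIT | VC []
  [4] addr=0x45 blk=4 s=0: L1-HIT | VC []
  [5] addr=0x43 blk=4 s=0: L1-HIT | VC []
  [6] addr=0x1c3 blk=28 s=0: MISS | VC [4]
  [7] addr=0x71 blk=7 s=3: L1-HIT | VC [4]
  [8] addr=0x71 blk=7 s=3: L1-HIT | VC [4]
  [9] addr=0xb2 blk=11 s=3: MISS | VC [4, 7]
  [10] addr=0x7b blk=7 s=3: VC-HIT | VC [4, 11]
  [11] addr=0x4f blk=4 s=0: VC-HIT | VC [28, 11]
  [12] addr=0x8c blk=8 s=0: MISS | VC [28, 11, 4]
  [13] addr=0x4b blk=4 s=0: VC-HIT | VC [28, 11, 8]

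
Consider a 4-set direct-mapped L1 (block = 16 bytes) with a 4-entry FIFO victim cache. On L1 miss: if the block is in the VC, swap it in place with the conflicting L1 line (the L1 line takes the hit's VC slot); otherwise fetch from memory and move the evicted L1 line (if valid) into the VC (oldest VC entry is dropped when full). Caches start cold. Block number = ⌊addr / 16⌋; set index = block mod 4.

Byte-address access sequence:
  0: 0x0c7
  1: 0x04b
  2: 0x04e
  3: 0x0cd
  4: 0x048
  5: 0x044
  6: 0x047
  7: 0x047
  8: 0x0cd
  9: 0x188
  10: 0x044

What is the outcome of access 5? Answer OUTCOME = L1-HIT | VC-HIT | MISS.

OUTCOME = L1-HIT

#0 0xc7→b12/s0 MISS; vc=[]
#1 0x4b→b4/s0 MISS; vc=[12]
#2 0x4e→b4/s0 L1-HIT; vc=[12]
#3 0xcd→b12/s0 VC-HIT; vc=[4]
#4 0x48→b4/s0 VC-HIT; vc=[12]
#5 0x44→b4/s0 L1-HIT; vc=[12]
#6 0x47→b4/s0 L1-HIT; vc=[12]
#7 0x47→b4/s0 L1-HIT; vc=[12]
#8 0xcd→b12/s0 VC-HIT; vc=[4]
#9 0x188→b24/s0 MISS; vc=[4,12]
#10 0x44→b4/s0 VC-HIT; vc=[24,12]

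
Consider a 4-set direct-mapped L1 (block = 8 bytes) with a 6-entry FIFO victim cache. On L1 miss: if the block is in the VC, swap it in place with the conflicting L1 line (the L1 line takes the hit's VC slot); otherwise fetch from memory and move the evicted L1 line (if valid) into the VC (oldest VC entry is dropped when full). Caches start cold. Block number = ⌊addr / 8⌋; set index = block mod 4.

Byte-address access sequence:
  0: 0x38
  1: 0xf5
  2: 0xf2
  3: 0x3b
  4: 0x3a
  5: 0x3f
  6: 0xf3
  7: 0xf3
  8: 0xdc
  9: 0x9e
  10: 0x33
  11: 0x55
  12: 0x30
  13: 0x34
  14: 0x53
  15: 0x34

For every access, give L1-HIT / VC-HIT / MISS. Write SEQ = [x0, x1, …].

SEQ = [MISS, MISS, L1-HIT, L1-HIT, L1-HIT, L1-HIT, L1-HIT, L1-HIT, MISS, MISS, MISS, MISS, VC-HIT, L1-HIT, VC-HIT, VC-HIT]

  [0] addr=0x38 blk=7 s=3: MISS | VC []
  [1] addr=0xf5 blk=30 s=2: MISS | VC []
  [2] addr=0xf2 blk=30 s=2: L1-HIT | VC []
  [3] addr=0x3b blk=7 s=3: L1-HIT | VC []
  [4] addr=0x3a blk=7 s=3: L1-HIT | VC []
  [5] addr=0x3f blk=7 s=3: L1-HIT | VC []
  [6] addr=0xf3 blk=30 s=2: L1-HIT | VC []
  [7] addr=0xf3 blk=30 s=2: L1-HIT | VC []
  [8] addr=0xdc blk=27 s=3: MISS | VC [7]
  [9] addr=0x9e blk=19 s=3: MISS | VC [7, 27]
  [10] addr=0x33 blk=6 s=2: MISS | VC [7, 27, 30]
  [11] addr=0x55 blk=10 s=2: MISS | VC [7, 27, 30, 6]
  [12] addr=0x30 blk=6 s=2: VC-HIT | VC [7, 27, 30, 10]
  [13] addr=0x34 blk=6 s=2: L1-HIT | VC [7, 27, 30, 10]
  [14] addr=0x53 blk=10 s=2: VC-HIT | VC [7, 27, 30, 6]
  [15] addr=0x34 blk=6 s=2: VC-HIT | VC [7, 27, 30, 10]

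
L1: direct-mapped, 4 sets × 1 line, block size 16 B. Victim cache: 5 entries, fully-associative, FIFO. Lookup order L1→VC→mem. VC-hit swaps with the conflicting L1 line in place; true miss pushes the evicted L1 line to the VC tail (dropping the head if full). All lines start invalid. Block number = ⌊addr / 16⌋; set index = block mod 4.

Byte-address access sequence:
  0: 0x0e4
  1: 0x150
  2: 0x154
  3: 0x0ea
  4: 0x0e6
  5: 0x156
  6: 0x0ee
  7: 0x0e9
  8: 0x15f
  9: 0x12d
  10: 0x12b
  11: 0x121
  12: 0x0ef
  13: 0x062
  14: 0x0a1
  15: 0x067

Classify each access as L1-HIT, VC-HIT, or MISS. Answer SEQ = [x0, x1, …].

0: 0xe4 (blk 14, set 2) → MISS  vc=[]
1: 0x150 (blk 21, set 1) → MISS  vc=[]
2: 0x154 (blk 21, set 1) → L1-HIT  vc=[]
3: 0xea (blk 14, set 2) → L1-HIT  vc=[]
4: 0xe6 (blk 14, set 2) → L1-HIT  vc=[]
5: 0x156 (blk 21, set 1) → L1-HIT  vc=[]
6: 0xee (blk 14, set 2) → L1-HIT  vc=[]
7: 0xe9 (blk 14, set 2) → L1-HIT  vc=[]
8: 0x15f (blk 21, set 1) → L1-HIT  vc=[]
9: 0x12d (blk 18, set 2) → MISS  vc=[14]
10: 0x12b (blk 18, set 2) → L1-HIT  vc=[14]
11: 0x121 (blk 18, set 2) → L1-HIT  vc=[14]
12: 0xef (blk 14, set 2) → VC-HIT  vc=[18]
13: 0x62 (blk 6, set 2) → MISS  vc=[18, 14]
14: 0xa1 (blk 10, set 2) → MISS  vc=[18, 14, 6]
15: 0x67 (blk 6, set 2) → VC-HIT  vc=[18, 14, 10]

SEQ = [MISS, MISS, L1-HIT, L1-HIT, L1-HIT, L1-HIT, L1-HIT, L1-HIT, L1-HIT, MISS, L1-HIT, L1-HIT, VC-HIT, MISS, MISS, VC-HIT]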